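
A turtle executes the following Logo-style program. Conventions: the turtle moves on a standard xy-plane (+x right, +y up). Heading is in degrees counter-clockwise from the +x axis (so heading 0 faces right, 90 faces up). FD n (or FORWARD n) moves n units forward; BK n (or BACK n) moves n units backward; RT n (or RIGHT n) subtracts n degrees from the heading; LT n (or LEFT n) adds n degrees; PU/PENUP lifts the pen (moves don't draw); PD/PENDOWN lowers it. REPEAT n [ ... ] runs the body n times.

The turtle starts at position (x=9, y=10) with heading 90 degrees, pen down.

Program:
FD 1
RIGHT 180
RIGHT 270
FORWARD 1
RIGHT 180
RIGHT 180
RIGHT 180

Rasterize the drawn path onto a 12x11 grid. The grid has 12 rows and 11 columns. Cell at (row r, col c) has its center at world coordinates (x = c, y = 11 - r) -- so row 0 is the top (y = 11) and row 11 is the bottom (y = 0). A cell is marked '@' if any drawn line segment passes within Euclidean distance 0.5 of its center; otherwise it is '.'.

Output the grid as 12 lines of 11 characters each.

Segment 0: (9,10) -> (9,11)
Segment 1: (9,11) -> (10,11)

Answer: .........@@
.........@.
...........
...........
...........
...........
...........
...........
...........
...........
...........
...........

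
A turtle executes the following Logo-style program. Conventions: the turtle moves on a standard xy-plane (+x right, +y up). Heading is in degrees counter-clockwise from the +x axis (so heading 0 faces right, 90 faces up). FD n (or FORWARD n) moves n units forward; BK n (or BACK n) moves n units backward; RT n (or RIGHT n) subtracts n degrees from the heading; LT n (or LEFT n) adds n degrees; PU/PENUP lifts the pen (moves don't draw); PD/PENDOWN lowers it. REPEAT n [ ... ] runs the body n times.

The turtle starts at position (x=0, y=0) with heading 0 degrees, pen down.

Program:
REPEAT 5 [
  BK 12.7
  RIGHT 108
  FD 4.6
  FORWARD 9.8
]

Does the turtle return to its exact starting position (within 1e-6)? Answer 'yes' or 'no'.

Answer: no

Derivation:
Executing turtle program step by step:
Start: pos=(0,0), heading=0, pen down
REPEAT 5 [
  -- iteration 1/5 --
  BK 12.7: (0,0) -> (-12.7,0) [heading=0, draw]
  RT 108: heading 0 -> 252
  FD 4.6: (-12.7,0) -> (-14.121,-4.375) [heading=252, draw]
  FD 9.8: (-14.121,-4.375) -> (-17.15,-13.695) [heading=252, draw]
  -- iteration 2/5 --
  BK 12.7: (-17.15,-13.695) -> (-13.225,-1.617) [heading=252, draw]
  RT 108: heading 252 -> 144
  FD 4.6: (-13.225,-1.617) -> (-16.947,1.087) [heading=144, draw]
  FD 9.8: (-16.947,1.087) -> (-24.875,6.847) [heading=144, draw]
  -- iteration 3/5 --
  BK 12.7: (-24.875,6.847) -> (-14.601,-0.618) [heading=144, draw]
  RT 108: heading 144 -> 36
  FD 4.6: (-14.601,-0.618) -> (-10.879,2.086) [heading=36, draw]
  FD 9.8: (-10.879,2.086) -> (-2.951,7.847) [heading=36, draw]
  -- iteration 4/5 --
  BK 12.7: (-2.951,7.847) -> (-13.225,0.382) [heading=36, draw]
  RT 108: heading 36 -> 288
  FD 4.6: (-13.225,0.382) -> (-11.804,-3.993) [heading=288, draw]
  FD 9.8: (-11.804,-3.993) -> (-8.775,-13.314) [heading=288, draw]
  -- iteration 5/5 --
  BK 12.7: (-8.775,-13.314) -> (-12.7,-1.235) [heading=288, draw]
  RT 108: heading 288 -> 180
  FD 4.6: (-12.7,-1.235) -> (-17.3,-1.235) [heading=180, draw]
  FD 9.8: (-17.3,-1.235) -> (-27.1,-1.235) [heading=180, draw]
]
Final: pos=(-27.1,-1.235), heading=180, 15 segment(s) drawn

Start position: (0, 0)
Final position: (-27.1, -1.235)
Distance = 27.128; >= 1e-6 -> NOT closed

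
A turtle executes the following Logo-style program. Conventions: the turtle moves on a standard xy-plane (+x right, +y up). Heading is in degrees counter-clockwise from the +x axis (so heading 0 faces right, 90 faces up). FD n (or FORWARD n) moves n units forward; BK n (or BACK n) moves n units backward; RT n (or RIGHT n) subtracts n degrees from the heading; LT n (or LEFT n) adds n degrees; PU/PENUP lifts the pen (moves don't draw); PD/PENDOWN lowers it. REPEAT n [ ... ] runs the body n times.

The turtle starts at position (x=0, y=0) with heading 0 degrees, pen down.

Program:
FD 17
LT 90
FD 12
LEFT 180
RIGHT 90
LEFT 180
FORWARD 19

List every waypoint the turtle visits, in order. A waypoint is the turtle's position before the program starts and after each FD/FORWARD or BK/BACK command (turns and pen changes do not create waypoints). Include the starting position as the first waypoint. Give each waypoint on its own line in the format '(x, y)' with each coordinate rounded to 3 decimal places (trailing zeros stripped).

Answer: (0, 0)
(17, 0)
(17, 12)
(36, 12)

Derivation:
Executing turtle program step by step:
Start: pos=(0,0), heading=0, pen down
FD 17: (0,0) -> (17,0) [heading=0, draw]
LT 90: heading 0 -> 90
FD 12: (17,0) -> (17,12) [heading=90, draw]
LT 180: heading 90 -> 270
RT 90: heading 270 -> 180
LT 180: heading 180 -> 0
FD 19: (17,12) -> (36,12) [heading=0, draw]
Final: pos=(36,12), heading=0, 3 segment(s) drawn
Waypoints (4 total):
(0, 0)
(17, 0)
(17, 12)
(36, 12)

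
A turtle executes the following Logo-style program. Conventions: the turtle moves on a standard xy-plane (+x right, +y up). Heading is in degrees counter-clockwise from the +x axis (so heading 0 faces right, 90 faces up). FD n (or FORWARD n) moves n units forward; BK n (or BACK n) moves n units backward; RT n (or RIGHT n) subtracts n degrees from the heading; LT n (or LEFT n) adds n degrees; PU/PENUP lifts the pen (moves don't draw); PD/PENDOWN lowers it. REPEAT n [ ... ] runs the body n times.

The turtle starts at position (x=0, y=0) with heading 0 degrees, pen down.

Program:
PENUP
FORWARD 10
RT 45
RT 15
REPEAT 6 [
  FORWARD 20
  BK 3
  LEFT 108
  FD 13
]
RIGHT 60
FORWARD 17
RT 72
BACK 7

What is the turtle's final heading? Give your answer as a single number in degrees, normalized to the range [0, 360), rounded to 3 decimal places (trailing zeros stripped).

Answer: 96

Derivation:
Executing turtle program step by step:
Start: pos=(0,0), heading=0, pen down
PU: pen up
FD 10: (0,0) -> (10,0) [heading=0, move]
RT 45: heading 0 -> 315
RT 15: heading 315 -> 300
REPEAT 6 [
  -- iteration 1/6 --
  FD 20: (10,0) -> (20,-17.321) [heading=300, move]
  BK 3: (20,-17.321) -> (18.5,-14.722) [heading=300, move]
  LT 108: heading 300 -> 48
  FD 13: (18.5,-14.722) -> (27.199,-5.062) [heading=48, move]
  -- iteration 2/6 --
  FD 20: (27.199,-5.062) -> (40.581,9.801) [heading=48, move]
  BK 3: (40.581,9.801) -> (38.574,7.572) [heading=48, move]
  LT 108: heading 48 -> 156
  FD 13: (38.574,7.572) -> (26.698,12.859) [heading=156, move]
  -- iteration 3/6 --
  FD 20: (26.698,12.859) -> (8.427,20.994) [heading=156, move]
  BK 3: (8.427,20.994) -> (11.168,19.774) [heading=156, move]
  LT 108: heading 156 -> 264
  FD 13: (11.168,19.774) -> (9.809,6.845) [heading=264, move]
  -- iteration 4/6 --
  FD 20: (9.809,6.845) -> (7.718,-13.045) [heading=264, move]
  BK 3: (7.718,-13.045) -> (8.032,-10.062) [heading=264, move]
  LT 108: heading 264 -> 12
  FD 13: (8.032,-10.062) -> (20.748,-7.359) [heading=12, move]
  -- iteration 5/6 --
  FD 20: (20.748,-7.359) -> (40.311,-3.201) [heading=12, move]
  BK 3: (40.311,-3.201) -> (37.376,-3.824) [heading=12, move]
  LT 108: heading 12 -> 120
  FD 13: (37.376,-3.824) -> (30.876,7.434) [heading=120, move]
  -- iteration 6/6 --
  FD 20: (30.876,7.434) -> (20.876,24.755) [heading=120, move]
  BK 3: (20.876,24.755) -> (22.376,22.156) [heading=120, move]
  LT 108: heading 120 -> 228
  FD 13: (22.376,22.156) -> (13.677,12.496) [heading=228, move]
]
RT 60: heading 228 -> 168
FD 17: (13.677,12.496) -> (-2.951,16.03) [heading=168, move]
RT 72: heading 168 -> 96
BK 7: (-2.951,16.03) -> (-2.219,9.068) [heading=96, move]
Final: pos=(-2.219,9.068), heading=96, 0 segment(s) drawn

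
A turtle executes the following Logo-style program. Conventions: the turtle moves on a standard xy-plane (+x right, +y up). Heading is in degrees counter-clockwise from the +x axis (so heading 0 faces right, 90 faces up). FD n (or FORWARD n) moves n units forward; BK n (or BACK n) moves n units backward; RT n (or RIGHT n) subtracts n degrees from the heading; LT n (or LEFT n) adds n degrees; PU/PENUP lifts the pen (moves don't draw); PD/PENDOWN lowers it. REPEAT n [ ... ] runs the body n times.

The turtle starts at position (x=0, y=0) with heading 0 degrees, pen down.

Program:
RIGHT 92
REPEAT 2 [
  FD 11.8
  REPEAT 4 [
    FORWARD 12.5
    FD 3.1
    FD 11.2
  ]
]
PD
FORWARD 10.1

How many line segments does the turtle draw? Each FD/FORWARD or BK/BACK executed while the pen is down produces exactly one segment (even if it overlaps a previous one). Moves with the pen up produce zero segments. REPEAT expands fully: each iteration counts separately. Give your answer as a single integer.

Executing turtle program step by step:
Start: pos=(0,0), heading=0, pen down
RT 92: heading 0 -> 268
REPEAT 2 [
  -- iteration 1/2 --
  FD 11.8: (0,0) -> (-0.412,-11.793) [heading=268, draw]
  REPEAT 4 [
    -- iteration 1/4 --
    FD 12.5: (-0.412,-11.793) -> (-0.848,-24.285) [heading=268, draw]
    FD 3.1: (-0.848,-24.285) -> (-0.956,-27.383) [heading=268, draw]
    FD 11.2: (-0.956,-27.383) -> (-1.347,-38.576) [heading=268, draw]
    -- iteration 2/4 --
    FD 12.5: (-1.347,-38.576) -> (-1.783,-51.069) [heading=268, draw]
    FD 3.1: (-1.783,-51.069) -> (-1.892,-54.167) [heading=268, draw]
    FD 11.2: (-1.892,-54.167) -> (-2.282,-65.36) [heading=268, draw]
    -- iteration 3/4 --
    FD 12.5: (-2.282,-65.36) -> (-2.719,-77.853) [heading=268, draw]
    FD 3.1: (-2.719,-77.853) -> (-2.827,-80.951) [heading=268, draw]
    FD 11.2: (-2.827,-80.951) -> (-3.218,-92.144) [heading=268, draw]
    -- iteration 4/4 --
    FD 12.5: (-3.218,-92.144) -> (-3.654,-104.636) [heading=268, draw]
    FD 3.1: (-3.654,-104.636) -> (-3.762,-107.734) [heading=268, draw]
    FD 11.2: (-3.762,-107.734) -> (-4.153,-118.928) [heading=268, draw]
  ]
  -- iteration 2/2 --
  FD 11.8: (-4.153,-118.928) -> (-4.565,-130.72) [heading=268, draw]
  REPEAT 4 [
    -- iteration 1/4 --
    FD 12.5: (-4.565,-130.72) -> (-5.001,-143.213) [heading=268, draw]
    FD 3.1: (-5.001,-143.213) -> (-5.109,-146.311) [heading=268, draw]
    FD 11.2: (-5.109,-146.311) -> (-5.5,-157.504) [heading=268, draw]
    -- iteration 2/4 --
    FD 12.5: (-5.5,-157.504) -> (-5.936,-169.996) [heading=268, draw]
    FD 3.1: (-5.936,-169.996) -> (-6.045,-173.094) [heading=268, draw]
    FD 11.2: (-6.045,-173.094) -> (-6.435,-184.288) [heading=268, draw]
    -- iteration 3/4 --
    FD 12.5: (-6.435,-184.288) -> (-6.872,-196.78) [heading=268, draw]
    FD 3.1: (-6.872,-196.78) -> (-6.98,-199.878) [heading=268, draw]
    FD 11.2: (-6.98,-199.878) -> (-7.371,-211.071) [heading=268, draw]
    -- iteration 4/4 --
    FD 12.5: (-7.371,-211.071) -> (-7.807,-223.564) [heading=268, draw]
    FD 3.1: (-7.807,-223.564) -> (-7.915,-226.662) [heading=268, draw]
    FD 11.2: (-7.915,-226.662) -> (-8.306,-237.855) [heading=268, draw]
  ]
]
PD: pen down
FD 10.1: (-8.306,-237.855) -> (-8.659,-247.949) [heading=268, draw]
Final: pos=(-8.659,-247.949), heading=268, 27 segment(s) drawn
Segments drawn: 27

Answer: 27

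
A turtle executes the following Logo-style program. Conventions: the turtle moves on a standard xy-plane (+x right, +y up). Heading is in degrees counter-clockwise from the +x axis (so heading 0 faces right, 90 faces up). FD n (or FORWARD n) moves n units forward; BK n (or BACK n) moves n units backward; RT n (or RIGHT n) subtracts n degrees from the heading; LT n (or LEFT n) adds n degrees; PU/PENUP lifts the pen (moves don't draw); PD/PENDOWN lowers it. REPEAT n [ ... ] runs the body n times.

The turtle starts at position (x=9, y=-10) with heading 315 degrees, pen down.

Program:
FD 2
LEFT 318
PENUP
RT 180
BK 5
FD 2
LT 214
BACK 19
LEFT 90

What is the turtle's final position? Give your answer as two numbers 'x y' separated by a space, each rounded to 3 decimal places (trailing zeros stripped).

Executing turtle program step by step:
Start: pos=(9,-10), heading=315, pen down
FD 2: (9,-10) -> (10.414,-11.414) [heading=315, draw]
LT 318: heading 315 -> 273
PU: pen up
RT 180: heading 273 -> 93
BK 5: (10.414,-11.414) -> (10.676,-16.407) [heading=93, move]
FD 2: (10.676,-16.407) -> (10.571,-14.41) [heading=93, move]
LT 214: heading 93 -> 307
BK 19: (10.571,-14.41) -> (-0.863,0.764) [heading=307, move]
LT 90: heading 307 -> 37
Final: pos=(-0.863,0.764), heading=37, 1 segment(s) drawn

Answer: -0.863 0.764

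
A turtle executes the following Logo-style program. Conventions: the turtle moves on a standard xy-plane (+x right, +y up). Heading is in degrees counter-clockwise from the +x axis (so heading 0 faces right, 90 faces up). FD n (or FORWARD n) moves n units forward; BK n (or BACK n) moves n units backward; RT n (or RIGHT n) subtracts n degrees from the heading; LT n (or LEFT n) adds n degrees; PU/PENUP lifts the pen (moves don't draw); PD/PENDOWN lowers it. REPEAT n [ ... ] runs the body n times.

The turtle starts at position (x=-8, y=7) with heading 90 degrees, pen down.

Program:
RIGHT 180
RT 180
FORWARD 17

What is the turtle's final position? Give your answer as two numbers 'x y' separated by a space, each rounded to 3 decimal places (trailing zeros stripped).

Answer: -8 24

Derivation:
Executing turtle program step by step:
Start: pos=(-8,7), heading=90, pen down
RT 180: heading 90 -> 270
RT 180: heading 270 -> 90
FD 17: (-8,7) -> (-8,24) [heading=90, draw]
Final: pos=(-8,24), heading=90, 1 segment(s) drawn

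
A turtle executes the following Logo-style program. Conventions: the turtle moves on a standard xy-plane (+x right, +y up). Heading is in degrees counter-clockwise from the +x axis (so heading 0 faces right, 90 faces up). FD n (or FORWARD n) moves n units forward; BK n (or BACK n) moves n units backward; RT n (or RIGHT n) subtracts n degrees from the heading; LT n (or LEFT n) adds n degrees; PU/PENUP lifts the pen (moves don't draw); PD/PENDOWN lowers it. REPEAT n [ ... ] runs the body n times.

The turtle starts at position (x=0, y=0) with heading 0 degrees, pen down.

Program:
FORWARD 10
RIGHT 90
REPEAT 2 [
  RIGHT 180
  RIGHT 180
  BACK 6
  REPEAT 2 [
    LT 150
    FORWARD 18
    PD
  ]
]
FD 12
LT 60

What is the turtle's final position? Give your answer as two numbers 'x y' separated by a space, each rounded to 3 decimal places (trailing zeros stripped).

Answer: 0.627 30.588

Derivation:
Executing turtle program step by step:
Start: pos=(0,0), heading=0, pen down
FD 10: (0,0) -> (10,0) [heading=0, draw]
RT 90: heading 0 -> 270
REPEAT 2 [
  -- iteration 1/2 --
  RT 180: heading 270 -> 90
  RT 180: heading 90 -> 270
  BK 6: (10,0) -> (10,6) [heading=270, draw]
  REPEAT 2 [
    -- iteration 1/2 --
    LT 150: heading 270 -> 60
    FD 18: (10,6) -> (19,21.588) [heading=60, draw]
    PD: pen down
    -- iteration 2/2 --
    LT 150: heading 60 -> 210
    FD 18: (19,21.588) -> (3.412,12.588) [heading=210, draw]
    PD: pen down
  ]
  -- iteration 2/2 --
  RT 180: heading 210 -> 30
  RT 180: heading 30 -> 210
  BK 6: (3.412,12.588) -> (8.608,15.588) [heading=210, draw]
  REPEAT 2 [
    -- iteration 1/2 --
    LT 150: heading 210 -> 0
    FD 18: (8.608,15.588) -> (26.608,15.588) [heading=0, draw]
    PD: pen down
    -- iteration 2/2 --
    LT 150: heading 0 -> 150
    FD 18: (26.608,15.588) -> (11.019,24.588) [heading=150, draw]
    PD: pen down
  ]
]
FD 12: (11.019,24.588) -> (0.627,30.588) [heading=150, draw]
LT 60: heading 150 -> 210
Final: pos=(0.627,30.588), heading=210, 8 segment(s) drawn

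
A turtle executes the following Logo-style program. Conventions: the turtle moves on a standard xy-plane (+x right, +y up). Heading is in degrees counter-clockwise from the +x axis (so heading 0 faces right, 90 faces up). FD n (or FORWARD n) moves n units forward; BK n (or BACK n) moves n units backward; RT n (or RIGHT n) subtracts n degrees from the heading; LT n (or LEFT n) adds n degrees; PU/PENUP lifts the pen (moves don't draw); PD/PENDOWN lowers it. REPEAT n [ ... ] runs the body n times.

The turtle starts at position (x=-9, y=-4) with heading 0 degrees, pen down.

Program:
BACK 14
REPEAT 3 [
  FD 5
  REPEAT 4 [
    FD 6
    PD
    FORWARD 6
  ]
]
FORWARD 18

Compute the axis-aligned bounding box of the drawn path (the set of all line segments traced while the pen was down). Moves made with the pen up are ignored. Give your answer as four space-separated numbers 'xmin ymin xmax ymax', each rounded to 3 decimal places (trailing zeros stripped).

Answer: -23 -4 154 -4

Derivation:
Executing turtle program step by step:
Start: pos=(-9,-4), heading=0, pen down
BK 14: (-9,-4) -> (-23,-4) [heading=0, draw]
REPEAT 3 [
  -- iteration 1/3 --
  FD 5: (-23,-4) -> (-18,-4) [heading=0, draw]
  REPEAT 4 [
    -- iteration 1/4 --
    FD 6: (-18,-4) -> (-12,-4) [heading=0, draw]
    PD: pen down
    FD 6: (-12,-4) -> (-6,-4) [heading=0, draw]
    -- iteration 2/4 --
    FD 6: (-6,-4) -> (0,-4) [heading=0, draw]
    PD: pen down
    FD 6: (0,-4) -> (6,-4) [heading=0, draw]
    -- iteration 3/4 --
    FD 6: (6,-4) -> (12,-4) [heading=0, draw]
    PD: pen down
    FD 6: (12,-4) -> (18,-4) [heading=0, draw]
    -- iteration 4/4 --
    FD 6: (18,-4) -> (24,-4) [heading=0, draw]
    PD: pen down
    FD 6: (24,-4) -> (30,-4) [heading=0, draw]
  ]
  -- iteration 2/3 --
  FD 5: (30,-4) -> (35,-4) [heading=0, draw]
  REPEAT 4 [
    -- iteration 1/4 --
    FD 6: (35,-4) -> (41,-4) [heading=0, draw]
    PD: pen down
    FD 6: (41,-4) -> (47,-4) [heading=0, draw]
    -- iteration 2/4 --
    FD 6: (47,-4) -> (53,-4) [heading=0, draw]
    PD: pen down
    FD 6: (53,-4) -> (59,-4) [heading=0, draw]
    -- iteration 3/4 --
    FD 6: (59,-4) -> (65,-4) [heading=0, draw]
    PD: pen down
    FD 6: (65,-4) -> (71,-4) [heading=0, draw]
    -- iteration 4/4 --
    FD 6: (71,-4) -> (77,-4) [heading=0, draw]
    PD: pen down
    FD 6: (77,-4) -> (83,-4) [heading=0, draw]
  ]
  -- iteration 3/3 --
  FD 5: (83,-4) -> (88,-4) [heading=0, draw]
  REPEAT 4 [
    -- iteration 1/4 --
    FD 6: (88,-4) -> (94,-4) [heading=0, draw]
    PD: pen down
    FD 6: (94,-4) -> (100,-4) [heading=0, draw]
    -- iteration 2/4 --
    FD 6: (100,-4) -> (106,-4) [heading=0, draw]
    PD: pen down
    FD 6: (106,-4) -> (112,-4) [heading=0, draw]
    -- iteration 3/4 --
    FD 6: (112,-4) -> (118,-4) [heading=0, draw]
    PD: pen down
    FD 6: (118,-4) -> (124,-4) [heading=0, draw]
    -- iteration 4/4 --
    FD 6: (124,-4) -> (130,-4) [heading=0, draw]
    PD: pen down
    FD 6: (130,-4) -> (136,-4) [heading=0, draw]
  ]
]
FD 18: (136,-4) -> (154,-4) [heading=0, draw]
Final: pos=(154,-4), heading=0, 29 segment(s) drawn

Segment endpoints: x in {-23, -18, -12, -9, -6, 0, 6, 12, 18, 24, 30, 35, 41, 47, 53, 59, 65, 71, 77, 83, 88, 94, 100, 106, 112, 118, 124, 130, 136, 154}, y in {-4}
xmin=-23, ymin=-4, xmax=154, ymax=-4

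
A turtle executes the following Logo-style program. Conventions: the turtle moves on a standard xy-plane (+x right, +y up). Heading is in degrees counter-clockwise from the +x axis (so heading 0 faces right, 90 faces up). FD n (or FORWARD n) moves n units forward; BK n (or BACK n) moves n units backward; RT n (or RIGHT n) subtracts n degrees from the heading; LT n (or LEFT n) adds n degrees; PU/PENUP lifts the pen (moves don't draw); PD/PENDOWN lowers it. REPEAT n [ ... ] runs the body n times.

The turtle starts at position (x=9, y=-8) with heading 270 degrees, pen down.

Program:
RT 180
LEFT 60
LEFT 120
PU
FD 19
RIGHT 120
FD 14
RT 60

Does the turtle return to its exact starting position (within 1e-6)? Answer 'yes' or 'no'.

Answer: no

Derivation:
Executing turtle program step by step:
Start: pos=(9,-8), heading=270, pen down
RT 180: heading 270 -> 90
LT 60: heading 90 -> 150
LT 120: heading 150 -> 270
PU: pen up
FD 19: (9,-8) -> (9,-27) [heading=270, move]
RT 120: heading 270 -> 150
FD 14: (9,-27) -> (-3.124,-20) [heading=150, move]
RT 60: heading 150 -> 90
Final: pos=(-3.124,-20), heading=90, 0 segment(s) drawn

Start position: (9, -8)
Final position: (-3.124, -20)
Distance = 17.059; >= 1e-6 -> NOT closed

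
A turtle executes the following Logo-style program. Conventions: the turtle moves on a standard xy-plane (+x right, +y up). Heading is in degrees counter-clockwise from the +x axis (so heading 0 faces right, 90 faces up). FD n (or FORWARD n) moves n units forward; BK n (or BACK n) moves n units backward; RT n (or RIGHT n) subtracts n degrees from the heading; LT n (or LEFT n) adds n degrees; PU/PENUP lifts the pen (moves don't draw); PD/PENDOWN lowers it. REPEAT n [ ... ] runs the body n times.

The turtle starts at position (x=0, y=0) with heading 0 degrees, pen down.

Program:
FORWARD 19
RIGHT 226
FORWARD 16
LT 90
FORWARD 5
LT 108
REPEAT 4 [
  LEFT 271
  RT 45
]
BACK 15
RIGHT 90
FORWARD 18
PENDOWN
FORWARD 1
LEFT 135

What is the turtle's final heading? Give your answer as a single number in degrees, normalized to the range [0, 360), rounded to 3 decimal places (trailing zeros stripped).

Answer: 201

Derivation:
Executing turtle program step by step:
Start: pos=(0,0), heading=0, pen down
FD 19: (0,0) -> (19,0) [heading=0, draw]
RT 226: heading 0 -> 134
FD 16: (19,0) -> (7.885,11.509) [heading=134, draw]
LT 90: heading 134 -> 224
FD 5: (7.885,11.509) -> (4.289,8.036) [heading=224, draw]
LT 108: heading 224 -> 332
REPEAT 4 [
  -- iteration 1/4 --
  LT 271: heading 332 -> 243
  RT 45: heading 243 -> 198
  -- iteration 2/4 --
  LT 271: heading 198 -> 109
  RT 45: heading 109 -> 64
  -- iteration 3/4 --
  LT 271: heading 64 -> 335
  RT 45: heading 335 -> 290
  -- iteration 4/4 --
  LT 271: heading 290 -> 201
  RT 45: heading 201 -> 156
]
BK 15: (4.289,8.036) -> (17.992,1.935) [heading=156, draw]
RT 90: heading 156 -> 66
FD 18: (17.992,1.935) -> (25.313,18.379) [heading=66, draw]
PD: pen down
FD 1: (25.313,18.379) -> (25.72,19.292) [heading=66, draw]
LT 135: heading 66 -> 201
Final: pos=(25.72,19.292), heading=201, 6 segment(s) drawn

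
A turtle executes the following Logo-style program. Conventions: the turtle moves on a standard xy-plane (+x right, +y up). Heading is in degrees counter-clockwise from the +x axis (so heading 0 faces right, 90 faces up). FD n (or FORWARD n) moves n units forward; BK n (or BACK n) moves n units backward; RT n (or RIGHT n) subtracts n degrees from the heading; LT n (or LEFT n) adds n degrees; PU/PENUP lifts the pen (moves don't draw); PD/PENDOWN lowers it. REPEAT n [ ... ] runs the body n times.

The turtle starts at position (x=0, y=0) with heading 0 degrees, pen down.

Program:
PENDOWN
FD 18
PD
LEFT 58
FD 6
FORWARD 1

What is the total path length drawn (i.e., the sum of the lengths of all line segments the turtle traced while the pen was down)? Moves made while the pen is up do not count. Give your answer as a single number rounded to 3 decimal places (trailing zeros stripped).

Executing turtle program step by step:
Start: pos=(0,0), heading=0, pen down
PD: pen down
FD 18: (0,0) -> (18,0) [heading=0, draw]
PD: pen down
LT 58: heading 0 -> 58
FD 6: (18,0) -> (21.18,5.088) [heading=58, draw]
FD 1: (21.18,5.088) -> (21.709,5.936) [heading=58, draw]
Final: pos=(21.709,5.936), heading=58, 3 segment(s) drawn

Segment lengths:
  seg 1: (0,0) -> (18,0), length = 18
  seg 2: (18,0) -> (21.18,5.088), length = 6
  seg 3: (21.18,5.088) -> (21.709,5.936), length = 1
Total = 25

Answer: 25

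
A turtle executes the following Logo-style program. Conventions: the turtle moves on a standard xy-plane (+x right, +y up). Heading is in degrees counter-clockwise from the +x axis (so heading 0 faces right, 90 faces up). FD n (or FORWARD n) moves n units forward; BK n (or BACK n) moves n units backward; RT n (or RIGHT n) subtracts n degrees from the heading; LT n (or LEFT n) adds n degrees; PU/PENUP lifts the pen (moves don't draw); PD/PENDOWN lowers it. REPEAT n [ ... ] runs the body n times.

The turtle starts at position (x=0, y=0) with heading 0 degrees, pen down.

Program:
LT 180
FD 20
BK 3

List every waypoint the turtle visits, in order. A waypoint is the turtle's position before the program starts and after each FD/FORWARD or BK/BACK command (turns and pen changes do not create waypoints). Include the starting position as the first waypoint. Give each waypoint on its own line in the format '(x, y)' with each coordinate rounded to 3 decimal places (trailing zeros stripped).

Answer: (0, 0)
(-20, 0)
(-17, 0)

Derivation:
Executing turtle program step by step:
Start: pos=(0,0), heading=0, pen down
LT 180: heading 0 -> 180
FD 20: (0,0) -> (-20,0) [heading=180, draw]
BK 3: (-20,0) -> (-17,0) [heading=180, draw]
Final: pos=(-17,0), heading=180, 2 segment(s) drawn
Waypoints (3 total):
(0, 0)
(-20, 0)
(-17, 0)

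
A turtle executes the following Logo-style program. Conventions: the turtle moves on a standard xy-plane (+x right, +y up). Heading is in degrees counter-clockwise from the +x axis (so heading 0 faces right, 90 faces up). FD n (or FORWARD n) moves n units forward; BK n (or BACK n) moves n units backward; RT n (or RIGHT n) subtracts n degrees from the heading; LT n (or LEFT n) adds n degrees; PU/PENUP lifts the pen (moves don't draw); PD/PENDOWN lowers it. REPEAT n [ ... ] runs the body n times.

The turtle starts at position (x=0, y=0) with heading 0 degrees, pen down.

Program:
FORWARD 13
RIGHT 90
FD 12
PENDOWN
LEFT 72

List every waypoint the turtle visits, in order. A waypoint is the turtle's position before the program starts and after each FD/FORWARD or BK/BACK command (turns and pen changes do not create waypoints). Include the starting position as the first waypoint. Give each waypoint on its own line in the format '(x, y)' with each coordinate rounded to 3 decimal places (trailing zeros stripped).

Executing turtle program step by step:
Start: pos=(0,0), heading=0, pen down
FD 13: (0,0) -> (13,0) [heading=0, draw]
RT 90: heading 0 -> 270
FD 12: (13,0) -> (13,-12) [heading=270, draw]
PD: pen down
LT 72: heading 270 -> 342
Final: pos=(13,-12), heading=342, 2 segment(s) drawn
Waypoints (3 total):
(0, 0)
(13, 0)
(13, -12)

Answer: (0, 0)
(13, 0)
(13, -12)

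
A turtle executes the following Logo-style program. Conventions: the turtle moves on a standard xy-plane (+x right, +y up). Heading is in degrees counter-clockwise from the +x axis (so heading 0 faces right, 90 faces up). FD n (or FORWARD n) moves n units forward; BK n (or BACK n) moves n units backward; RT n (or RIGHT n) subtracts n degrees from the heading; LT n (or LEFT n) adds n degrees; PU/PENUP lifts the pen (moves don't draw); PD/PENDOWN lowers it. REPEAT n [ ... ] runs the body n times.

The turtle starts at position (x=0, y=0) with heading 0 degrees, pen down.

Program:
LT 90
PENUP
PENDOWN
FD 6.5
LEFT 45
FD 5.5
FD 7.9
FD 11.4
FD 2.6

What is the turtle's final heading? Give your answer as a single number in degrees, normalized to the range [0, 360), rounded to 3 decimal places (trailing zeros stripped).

Answer: 135

Derivation:
Executing turtle program step by step:
Start: pos=(0,0), heading=0, pen down
LT 90: heading 0 -> 90
PU: pen up
PD: pen down
FD 6.5: (0,0) -> (0,6.5) [heading=90, draw]
LT 45: heading 90 -> 135
FD 5.5: (0,6.5) -> (-3.889,10.389) [heading=135, draw]
FD 7.9: (-3.889,10.389) -> (-9.475,15.975) [heading=135, draw]
FD 11.4: (-9.475,15.975) -> (-17.536,24.036) [heading=135, draw]
FD 2.6: (-17.536,24.036) -> (-19.375,25.875) [heading=135, draw]
Final: pos=(-19.375,25.875), heading=135, 5 segment(s) drawn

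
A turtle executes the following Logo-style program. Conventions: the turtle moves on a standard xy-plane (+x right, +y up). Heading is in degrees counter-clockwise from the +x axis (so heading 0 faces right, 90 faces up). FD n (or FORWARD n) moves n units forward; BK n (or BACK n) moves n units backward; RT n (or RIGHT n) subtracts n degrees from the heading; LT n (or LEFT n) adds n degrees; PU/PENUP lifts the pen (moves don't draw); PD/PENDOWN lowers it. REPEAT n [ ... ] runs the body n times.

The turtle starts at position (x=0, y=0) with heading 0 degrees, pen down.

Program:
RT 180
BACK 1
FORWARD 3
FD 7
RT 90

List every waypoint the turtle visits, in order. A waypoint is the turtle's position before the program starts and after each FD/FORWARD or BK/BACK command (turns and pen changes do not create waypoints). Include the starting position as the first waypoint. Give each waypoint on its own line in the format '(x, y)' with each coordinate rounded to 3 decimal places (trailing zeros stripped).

Executing turtle program step by step:
Start: pos=(0,0), heading=0, pen down
RT 180: heading 0 -> 180
BK 1: (0,0) -> (1,0) [heading=180, draw]
FD 3: (1,0) -> (-2,0) [heading=180, draw]
FD 7: (-2,0) -> (-9,0) [heading=180, draw]
RT 90: heading 180 -> 90
Final: pos=(-9,0), heading=90, 3 segment(s) drawn
Waypoints (4 total):
(0, 0)
(1, 0)
(-2, 0)
(-9, 0)

Answer: (0, 0)
(1, 0)
(-2, 0)
(-9, 0)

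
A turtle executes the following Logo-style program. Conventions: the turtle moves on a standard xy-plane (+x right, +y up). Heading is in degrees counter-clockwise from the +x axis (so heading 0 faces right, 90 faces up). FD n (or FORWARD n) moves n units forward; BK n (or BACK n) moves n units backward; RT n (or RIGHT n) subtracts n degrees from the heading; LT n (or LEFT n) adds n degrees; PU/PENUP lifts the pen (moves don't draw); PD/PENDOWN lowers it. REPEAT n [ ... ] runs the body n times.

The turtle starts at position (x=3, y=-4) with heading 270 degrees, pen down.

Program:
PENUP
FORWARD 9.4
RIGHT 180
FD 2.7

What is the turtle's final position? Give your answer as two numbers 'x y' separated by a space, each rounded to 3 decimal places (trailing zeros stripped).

Executing turtle program step by step:
Start: pos=(3,-4), heading=270, pen down
PU: pen up
FD 9.4: (3,-4) -> (3,-13.4) [heading=270, move]
RT 180: heading 270 -> 90
FD 2.7: (3,-13.4) -> (3,-10.7) [heading=90, move]
Final: pos=(3,-10.7), heading=90, 0 segment(s) drawn

Answer: 3 -10.7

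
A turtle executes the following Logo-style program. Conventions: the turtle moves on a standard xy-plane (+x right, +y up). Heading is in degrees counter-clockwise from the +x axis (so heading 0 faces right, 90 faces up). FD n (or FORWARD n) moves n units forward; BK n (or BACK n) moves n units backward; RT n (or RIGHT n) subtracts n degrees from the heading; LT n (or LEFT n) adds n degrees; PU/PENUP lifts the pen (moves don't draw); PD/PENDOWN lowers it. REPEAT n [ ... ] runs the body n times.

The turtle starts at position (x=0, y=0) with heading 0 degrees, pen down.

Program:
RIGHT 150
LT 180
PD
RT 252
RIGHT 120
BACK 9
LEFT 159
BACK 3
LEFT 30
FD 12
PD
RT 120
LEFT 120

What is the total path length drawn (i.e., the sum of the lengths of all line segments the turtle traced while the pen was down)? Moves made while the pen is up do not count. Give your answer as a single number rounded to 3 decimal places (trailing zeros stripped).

Answer: 24

Derivation:
Executing turtle program step by step:
Start: pos=(0,0), heading=0, pen down
RT 150: heading 0 -> 210
LT 180: heading 210 -> 30
PD: pen down
RT 252: heading 30 -> 138
RT 120: heading 138 -> 18
BK 9: (0,0) -> (-8.56,-2.781) [heading=18, draw]
LT 159: heading 18 -> 177
BK 3: (-8.56,-2.781) -> (-5.564,-2.938) [heading=177, draw]
LT 30: heading 177 -> 207
FD 12: (-5.564,-2.938) -> (-16.256,-8.386) [heading=207, draw]
PD: pen down
RT 120: heading 207 -> 87
LT 120: heading 87 -> 207
Final: pos=(-16.256,-8.386), heading=207, 3 segment(s) drawn

Segment lengths:
  seg 1: (0,0) -> (-8.56,-2.781), length = 9
  seg 2: (-8.56,-2.781) -> (-5.564,-2.938), length = 3
  seg 3: (-5.564,-2.938) -> (-16.256,-8.386), length = 12
Total = 24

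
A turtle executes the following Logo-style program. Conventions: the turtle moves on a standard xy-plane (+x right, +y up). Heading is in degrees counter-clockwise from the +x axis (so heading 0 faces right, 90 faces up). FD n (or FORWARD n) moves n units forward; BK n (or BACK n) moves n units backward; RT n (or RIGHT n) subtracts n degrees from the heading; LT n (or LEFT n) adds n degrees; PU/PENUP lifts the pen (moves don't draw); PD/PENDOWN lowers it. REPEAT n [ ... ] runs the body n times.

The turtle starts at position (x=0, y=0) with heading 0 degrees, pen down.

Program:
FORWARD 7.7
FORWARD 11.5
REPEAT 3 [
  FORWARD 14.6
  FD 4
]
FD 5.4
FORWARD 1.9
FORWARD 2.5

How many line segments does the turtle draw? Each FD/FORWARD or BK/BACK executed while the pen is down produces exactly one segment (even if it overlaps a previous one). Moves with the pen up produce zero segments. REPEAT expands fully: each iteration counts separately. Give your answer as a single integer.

Executing turtle program step by step:
Start: pos=(0,0), heading=0, pen down
FD 7.7: (0,0) -> (7.7,0) [heading=0, draw]
FD 11.5: (7.7,0) -> (19.2,0) [heading=0, draw]
REPEAT 3 [
  -- iteration 1/3 --
  FD 14.6: (19.2,0) -> (33.8,0) [heading=0, draw]
  FD 4: (33.8,0) -> (37.8,0) [heading=0, draw]
  -- iteration 2/3 --
  FD 14.6: (37.8,0) -> (52.4,0) [heading=0, draw]
  FD 4: (52.4,0) -> (56.4,0) [heading=0, draw]
  -- iteration 3/3 --
  FD 14.6: (56.4,0) -> (71,0) [heading=0, draw]
  FD 4: (71,0) -> (75,0) [heading=0, draw]
]
FD 5.4: (75,0) -> (80.4,0) [heading=0, draw]
FD 1.9: (80.4,0) -> (82.3,0) [heading=0, draw]
FD 2.5: (82.3,0) -> (84.8,0) [heading=0, draw]
Final: pos=(84.8,0), heading=0, 11 segment(s) drawn
Segments drawn: 11

Answer: 11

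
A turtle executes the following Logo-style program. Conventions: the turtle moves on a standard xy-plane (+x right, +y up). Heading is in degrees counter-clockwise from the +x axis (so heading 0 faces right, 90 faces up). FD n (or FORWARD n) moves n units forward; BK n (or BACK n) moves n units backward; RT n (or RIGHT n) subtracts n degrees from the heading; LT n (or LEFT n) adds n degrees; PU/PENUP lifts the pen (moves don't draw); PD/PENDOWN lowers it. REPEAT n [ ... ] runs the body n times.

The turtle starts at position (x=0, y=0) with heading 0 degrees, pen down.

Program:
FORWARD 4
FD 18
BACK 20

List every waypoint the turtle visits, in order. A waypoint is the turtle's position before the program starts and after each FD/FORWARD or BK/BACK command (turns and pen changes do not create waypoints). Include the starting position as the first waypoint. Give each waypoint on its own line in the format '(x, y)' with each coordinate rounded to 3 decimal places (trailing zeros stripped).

Answer: (0, 0)
(4, 0)
(22, 0)
(2, 0)

Derivation:
Executing turtle program step by step:
Start: pos=(0,0), heading=0, pen down
FD 4: (0,0) -> (4,0) [heading=0, draw]
FD 18: (4,0) -> (22,0) [heading=0, draw]
BK 20: (22,0) -> (2,0) [heading=0, draw]
Final: pos=(2,0), heading=0, 3 segment(s) drawn
Waypoints (4 total):
(0, 0)
(4, 0)
(22, 0)
(2, 0)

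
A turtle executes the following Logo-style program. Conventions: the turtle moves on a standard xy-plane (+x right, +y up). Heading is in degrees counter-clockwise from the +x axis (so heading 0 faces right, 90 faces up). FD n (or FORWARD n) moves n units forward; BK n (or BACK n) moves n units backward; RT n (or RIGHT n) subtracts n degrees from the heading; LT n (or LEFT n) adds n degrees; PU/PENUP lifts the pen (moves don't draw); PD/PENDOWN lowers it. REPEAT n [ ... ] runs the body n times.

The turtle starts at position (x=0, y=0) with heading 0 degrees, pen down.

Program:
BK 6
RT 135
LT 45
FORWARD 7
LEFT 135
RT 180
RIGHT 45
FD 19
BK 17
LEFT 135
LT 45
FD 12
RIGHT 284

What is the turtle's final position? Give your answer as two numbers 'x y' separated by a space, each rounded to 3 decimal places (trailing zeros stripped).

Answer: 4 -7

Derivation:
Executing turtle program step by step:
Start: pos=(0,0), heading=0, pen down
BK 6: (0,0) -> (-6,0) [heading=0, draw]
RT 135: heading 0 -> 225
LT 45: heading 225 -> 270
FD 7: (-6,0) -> (-6,-7) [heading=270, draw]
LT 135: heading 270 -> 45
RT 180: heading 45 -> 225
RT 45: heading 225 -> 180
FD 19: (-6,-7) -> (-25,-7) [heading=180, draw]
BK 17: (-25,-7) -> (-8,-7) [heading=180, draw]
LT 135: heading 180 -> 315
LT 45: heading 315 -> 0
FD 12: (-8,-7) -> (4,-7) [heading=0, draw]
RT 284: heading 0 -> 76
Final: pos=(4,-7), heading=76, 5 segment(s) drawn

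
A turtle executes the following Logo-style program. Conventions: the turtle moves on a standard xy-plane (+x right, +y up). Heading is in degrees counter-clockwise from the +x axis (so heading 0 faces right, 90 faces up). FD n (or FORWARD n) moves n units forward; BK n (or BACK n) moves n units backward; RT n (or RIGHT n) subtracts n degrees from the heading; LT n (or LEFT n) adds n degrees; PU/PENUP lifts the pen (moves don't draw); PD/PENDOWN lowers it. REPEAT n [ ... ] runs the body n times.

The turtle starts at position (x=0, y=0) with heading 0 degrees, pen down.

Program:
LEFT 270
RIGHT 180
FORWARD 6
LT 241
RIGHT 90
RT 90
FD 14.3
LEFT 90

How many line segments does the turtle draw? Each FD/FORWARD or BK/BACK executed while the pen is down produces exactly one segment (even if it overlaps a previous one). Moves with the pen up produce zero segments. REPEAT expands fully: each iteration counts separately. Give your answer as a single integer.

Answer: 2

Derivation:
Executing turtle program step by step:
Start: pos=(0,0), heading=0, pen down
LT 270: heading 0 -> 270
RT 180: heading 270 -> 90
FD 6: (0,0) -> (0,6) [heading=90, draw]
LT 241: heading 90 -> 331
RT 90: heading 331 -> 241
RT 90: heading 241 -> 151
FD 14.3: (0,6) -> (-12.507,12.933) [heading=151, draw]
LT 90: heading 151 -> 241
Final: pos=(-12.507,12.933), heading=241, 2 segment(s) drawn
Segments drawn: 2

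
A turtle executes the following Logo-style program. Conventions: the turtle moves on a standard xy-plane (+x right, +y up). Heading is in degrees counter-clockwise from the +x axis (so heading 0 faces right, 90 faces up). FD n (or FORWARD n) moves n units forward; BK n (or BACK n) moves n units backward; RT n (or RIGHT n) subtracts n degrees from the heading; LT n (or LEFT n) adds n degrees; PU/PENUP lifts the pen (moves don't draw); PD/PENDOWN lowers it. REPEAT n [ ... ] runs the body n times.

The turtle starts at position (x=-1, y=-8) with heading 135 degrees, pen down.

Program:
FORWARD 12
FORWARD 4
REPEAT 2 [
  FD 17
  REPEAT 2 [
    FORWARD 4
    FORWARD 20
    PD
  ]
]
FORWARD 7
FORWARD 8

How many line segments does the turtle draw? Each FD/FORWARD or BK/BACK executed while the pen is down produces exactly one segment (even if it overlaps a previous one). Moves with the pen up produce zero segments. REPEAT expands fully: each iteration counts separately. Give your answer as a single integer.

Executing turtle program step by step:
Start: pos=(-1,-8), heading=135, pen down
FD 12: (-1,-8) -> (-9.485,0.485) [heading=135, draw]
FD 4: (-9.485,0.485) -> (-12.314,3.314) [heading=135, draw]
REPEAT 2 [
  -- iteration 1/2 --
  FD 17: (-12.314,3.314) -> (-24.335,15.335) [heading=135, draw]
  REPEAT 2 [
    -- iteration 1/2 --
    FD 4: (-24.335,15.335) -> (-27.163,18.163) [heading=135, draw]
    FD 20: (-27.163,18.163) -> (-41.305,32.305) [heading=135, draw]
    PD: pen down
    -- iteration 2/2 --
    FD 4: (-41.305,32.305) -> (-44.134,35.134) [heading=135, draw]
    FD 20: (-44.134,35.134) -> (-58.276,49.276) [heading=135, draw]
    PD: pen down
  ]
  -- iteration 2/2 --
  FD 17: (-58.276,49.276) -> (-70.296,61.296) [heading=135, draw]
  REPEAT 2 [
    -- iteration 1/2 --
    FD 4: (-70.296,61.296) -> (-73.125,64.125) [heading=135, draw]
    FD 20: (-73.125,64.125) -> (-87.267,78.267) [heading=135, draw]
    PD: pen down
    -- iteration 2/2 --
    FD 4: (-87.267,78.267) -> (-90.095,81.095) [heading=135, draw]
    FD 20: (-90.095,81.095) -> (-104.238,95.238) [heading=135, draw]
    PD: pen down
  ]
]
FD 7: (-104.238,95.238) -> (-109.187,100.187) [heading=135, draw]
FD 8: (-109.187,100.187) -> (-114.844,105.844) [heading=135, draw]
Final: pos=(-114.844,105.844), heading=135, 14 segment(s) drawn
Segments drawn: 14

Answer: 14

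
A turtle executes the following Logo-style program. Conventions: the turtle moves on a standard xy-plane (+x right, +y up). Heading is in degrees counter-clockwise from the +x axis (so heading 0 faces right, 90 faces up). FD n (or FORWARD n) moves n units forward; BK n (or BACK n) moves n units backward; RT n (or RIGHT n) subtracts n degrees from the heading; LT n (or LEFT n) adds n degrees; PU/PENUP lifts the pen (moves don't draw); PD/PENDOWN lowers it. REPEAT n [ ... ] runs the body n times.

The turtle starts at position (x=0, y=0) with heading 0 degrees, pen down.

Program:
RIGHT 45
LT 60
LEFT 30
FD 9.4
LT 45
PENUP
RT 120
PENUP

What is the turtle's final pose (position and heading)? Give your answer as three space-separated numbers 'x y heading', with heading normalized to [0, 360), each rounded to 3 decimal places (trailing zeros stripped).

Answer: 6.647 6.647 330

Derivation:
Executing turtle program step by step:
Start: pos=(0,0), heading=0, pen down
RT 45: heading 0 -> 315
LT 60: heading 315 -> 15
LT 30: heading 15 -> 45
FD 9.4: (0,0) -> (6.647,6.647) [heading=45, draw]
LT 45: heading 45 -> 90
PU: pen up
RT 120: heading 90 -> 330
PU: pen up
Final: pos=(6.647,6.647), heading=330, 1 segment(s) drawn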